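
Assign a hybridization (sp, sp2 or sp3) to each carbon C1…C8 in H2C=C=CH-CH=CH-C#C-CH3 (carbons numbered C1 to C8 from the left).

C1 sp2, C2 sp, C3 sp2, C4 sp2, C5 sp2, C6 sp, C7 sp, C8 sp3

C1 (3 σ bonds, plus one π bond) has steric number 3: sp2.
C2 has 2 σ bonds, plus two π bonds: steric number 2 → sp.
C3 has 3 σ bonds, plus one π bond: steric number 3 → sp2.
C4 has 3 σ bonds, plus one π bond: steric number 3 → sp2.
C5: 3 σ bonds, plus one π bond — 3 electron domains, sp2.
C6: 2 σ bonds, plus two π bonds — 2 electron domains, sp.
C7 (2 σ bonds, plus two π bonds) has steric number 2: sp.
C8: 4 σ bonds; 4 regions of electron density → sp3.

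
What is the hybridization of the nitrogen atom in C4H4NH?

N has three σ bonds; its lone pair occupies the p orbital and is part of the aromatic π system, so N is sp2 (not the sp3 a naive steric count of 4 would give).

sp2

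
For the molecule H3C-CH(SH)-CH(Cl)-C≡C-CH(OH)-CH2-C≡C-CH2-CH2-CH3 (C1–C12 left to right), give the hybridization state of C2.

C2 — 4 σ bonds. Steric number 4, so sp3.

sp3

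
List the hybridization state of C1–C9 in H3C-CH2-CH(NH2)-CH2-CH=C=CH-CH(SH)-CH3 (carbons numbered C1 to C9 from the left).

C1 is sp3: 4 σ bonds, 4 electron-density regions.
C2: 4 σ bonds; 4 regions of electron density → sp3.
C3: 4 σ bonds; 4 regions of electron density → sp3.
C4: 4 σ bonds; 4 regions of electron density → sp3.
C5 — 3 σ bonds, plus one π bond. Steric number 3, so sp2.
C6 — 2 σ bonds, plus two π bonds. Steric number 2, so sp.
C7 carries 3 σ bonds, plus one π bond, giving a steric number of 3, so it is sp2.
C8: 4 σ bonds; 4 regions of electron density → sp3.
C9 is sp3: 4 σ bonds, 4 electron-density regions.

C1 sp3, C2 sp3, C3 sp3, C4 sp3, C5 sp2, C6 sp, C7 sp2, C8 sp3, C9 sp3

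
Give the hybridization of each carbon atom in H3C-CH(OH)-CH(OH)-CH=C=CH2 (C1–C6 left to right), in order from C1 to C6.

C1: 4 σ bonds — 4 electron domains, sp3.
C2: 4 σ bonds — 4 electron domains, sp3.
C3 has 4 σ bonds: steric number 4 → sp3.
C4 (3 σ bonds, plus one π bond) has steric number 3: sp2.
C5 (2 σ bonds, plus two π bonds) has steric number 2: sp.
C6 is sp2: 3 σ bonds, plus one π bond, 3 electron-density regions.

C1 sp3, C2 sp3, C3 sp3, C4 sp2, C5 sp, C6 sp2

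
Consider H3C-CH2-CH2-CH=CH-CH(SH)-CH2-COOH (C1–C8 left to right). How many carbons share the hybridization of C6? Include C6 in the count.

5

C6 is sp3 (only σ bonds).
C1: sp3 ✓
C2: sp3 ✓
C3: sp3 ✓
C4: sp2
C5: sp2
C6: sp3 ✓
C7: sp3 ✓
C8: sp2
5 carbons are sp3.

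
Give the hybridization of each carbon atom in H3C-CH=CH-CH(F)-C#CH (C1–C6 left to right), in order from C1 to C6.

C1 sp3, C2 sp2, C3 sp2, C4 sp3, C5 sp, C6 sp

C1 is sp3: 4 σ bonds, 4 electron-density regions.
C2 carries 3 σ bonds, plus one π bond, giving a steric number of 3, so it is sp2.
C3: 3 σ bonds, plus one π bond; 3 regions of electron density → sp2.
C4: 4 σ bonds; 4 regions of electron density → sp3.
C5 is sp: 2 σ bonds, plus two π bonds, 2 electron-density regions.
C6: 2 σ bonds, plus two π bonds; 2 regions of electron density → sp.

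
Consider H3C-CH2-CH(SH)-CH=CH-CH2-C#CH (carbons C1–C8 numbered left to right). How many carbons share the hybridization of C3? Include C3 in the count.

C3 is sp3 (only σ bonds).
C1: sp3 ✓
C2: sp3 ✓
C3: sp3 ✓
C4: sp2
C5: sp2
C6: sp3 ✓
C7: sp
C8: sp
4 carbons are sp3.

4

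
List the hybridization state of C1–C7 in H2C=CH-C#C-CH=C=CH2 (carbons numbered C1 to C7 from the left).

C1 sp2, C2 sp2, C3 sp, C4 sp, C5 sp2, C6 sp, C7 sp2

C1: 3 σ bonds, plus one π bond; 3 regions of electron density → sp2.
C2 carries 3 σ bonds, plus one π bond, giving a steric number of 3, so it is sp2.
C3 carries 2 σ bonds, plus two π bonds, giving a steric number of 2, so it is sp.
C4: 2 σ bonds, plus two π bonds — 2 electron domains, sp.
C5 (3 σ bonds, plus one π bond) has steric number 3: sp2.
C6 has 2 σ bonds, plus two π bonds: steric number 2 → sp.
C7: 3 σ bonds, plus one π bond; 3 regions of electron density → sp2.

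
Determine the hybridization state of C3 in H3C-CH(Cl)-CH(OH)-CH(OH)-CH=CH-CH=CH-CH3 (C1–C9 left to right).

C3: 4 σ bonds; 4 regions of electron density → sp3.

sp3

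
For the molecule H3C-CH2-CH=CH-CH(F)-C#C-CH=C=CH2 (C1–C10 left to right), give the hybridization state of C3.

sp²

C3 has 3 σ bonds, plus one π bond: steric number 3 → sp2.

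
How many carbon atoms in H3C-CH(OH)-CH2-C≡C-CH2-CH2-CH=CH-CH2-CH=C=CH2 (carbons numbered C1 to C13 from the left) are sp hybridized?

C1: sp3
C2: sp3
C3: sp3
C4: sp ✓
C5: sp ✓
C6: sp3
C7: sp3
C8: sp2
C9: sp2
C10: sp3
C11: sp2
C12: sp ✓
C13: sp2
C4, C5, C12 → 3 sp carbons.

3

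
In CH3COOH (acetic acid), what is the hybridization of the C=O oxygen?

sp2

The C=O oxygen — 1 σ bond and 2 lone pairs, plus one π bond. Steric number 3, so sp2.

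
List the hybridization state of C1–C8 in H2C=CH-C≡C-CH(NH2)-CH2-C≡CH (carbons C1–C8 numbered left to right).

C1 sp2, C2 sp2, C3 sp, C4 sp, C5 sp3, C6 sp3, C7 sp, C8 sp

C1 — 3 σ bonds, plus one π bond. Steric number 3, so sp2.
C2: 3 σ bonds, plus one π bond; 3 regions of electron density → sp2.
C3: 2 σ bonds, plus two π bonds — 2 electron domains, sp.
C4: 2 σ bonds, plus two π bonds; 2 regions of electron density → sp.
C5 carries 4 σ bonds, giving a steric number of 4, so it is sp3.
C6: 4 σ bonds; 4 regions of electron density → sp3.
C7: 2 σ bonds, plus two π bonds — 2 electron domains, sp.
C8 is sp: 2 σ bonds, plus two π bonds, 2 electron-density regions.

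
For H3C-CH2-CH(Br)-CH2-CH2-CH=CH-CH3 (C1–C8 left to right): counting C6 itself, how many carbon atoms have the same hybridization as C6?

C6 is sp2 (one π bond).
C1: sp3
C2: sp3
C3: sp3
C4: sp3
C5: sp3
C6: sp2 ✓
C7: sp2 ✓
C8: sp3
2 carbons are sp2.

2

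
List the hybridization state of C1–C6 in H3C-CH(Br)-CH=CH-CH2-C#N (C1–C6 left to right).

C1 (4 σ bonds) has steric number 4: sp3.
C2 carries 4 σ bonds, giving a steric number of 4, so it is sp3.
C3 carries 3 σ bonds, plus one π bond, giving a steric number of 3, so it is sp2.
C4: 3 σ bonds, plus one π bond — 3 electron domains, sp2.
C5: 4 σ bonds — 4 electron domains, sp3.
C6 — 2 σ bonds, plus two π bonds. Steric number 2, so sp.

C1 sp3, C2 sp3, C3 sp2, C4 sp2, C5 sp3, C6 sp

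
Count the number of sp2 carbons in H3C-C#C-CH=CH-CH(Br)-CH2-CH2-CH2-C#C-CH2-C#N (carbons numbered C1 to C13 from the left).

C1: sp3
C2: sp
C3: sp
C4: sp2 ✓
C5: sp2 ✓
C6: sp3
C7: sp3
C8: sp3
C9: sp3
C10: sp
C11: sp
C12: sp3
C13: sp
C4, C5 → 2 sp2 carbons.

2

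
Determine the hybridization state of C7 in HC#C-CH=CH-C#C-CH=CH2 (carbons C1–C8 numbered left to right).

sp^2

C7 has 3 σ bonds, plus one π bond: steric number 3 → sp2.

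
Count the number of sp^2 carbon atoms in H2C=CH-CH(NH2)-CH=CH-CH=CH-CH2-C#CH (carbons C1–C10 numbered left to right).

C1: sp2 ✓
C2: sp2 ✓
C3: sp3
C4: sp2 ✓
C5: sp2 ✓
C6: sp2 ✓
C7: sp2 ✓
C8: sp3
C9: sp
C10: sp
C1, C2, C4, C5, C6, C7 → 6 sp2 carbons.

6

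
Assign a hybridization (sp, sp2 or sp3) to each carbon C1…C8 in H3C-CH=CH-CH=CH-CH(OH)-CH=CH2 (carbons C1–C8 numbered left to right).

C1 sp3, C2 sp2, C3 sp2, C4 sp2, C5 sp2, C6 sp3, C7 sp2, C8 sp2

C1: 4 σ bonds; 4 regions of electron density → sp3.
C2 has 3 σ bonds, plus one π bond: steric number 3 → sp2.
C3 (3 σ bonds, plus one π bond) has steric number 3: sp2.
C4 carries 3 σ bonds, plus one π bond, giving a steric number of 3, so it is sp2.
C5: 3 σ bonds, plus one π bond; 3 regions of electron density → sp2.
C6 is sp3: 4 σ bonds, 4 electron-density regions.
C7 (3 σ bonds, plus one π bond) has steric number 3: sp2.
C8 — 3 σ bonds, plus one π bond. Steric number 3, so sp2.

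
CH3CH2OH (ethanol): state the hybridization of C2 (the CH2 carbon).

sp^3

C2 (the CH2 carbon) is sp3: 4 σ bonds, 4 electron-density regions.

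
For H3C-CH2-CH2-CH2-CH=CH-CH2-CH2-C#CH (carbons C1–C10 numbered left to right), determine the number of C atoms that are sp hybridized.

2

C1: sp3
C2: sp3
C3: sp3
C4: sp3
C5: sp2
C6: sp2
C7: sp3
C8: sp3
C9: sp ✓
C10: sp ✓
C9, C10 → 2 sp carbons.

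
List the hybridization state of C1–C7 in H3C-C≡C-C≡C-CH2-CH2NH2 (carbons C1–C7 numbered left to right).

C1 sp3, C2 sp, C3 sp, C4 sp, C5 sp, C6 sp3, C7 sp3

C1: 4 σ bonds — 4 electron domains, sp3.
C2: 2 σ bonds, plus two π bonds — 2 electron domains, sp.
C3 carries 2 σ bonds, plus two π bonds, giving a steric number of 2, so it is sp.
C4 (2 σ bonds, plus two π bonds) has steric number 2: sp.
C5: 2 σ bonds, plus two π bonds; 2 regions of electron density → sp.
C6 (4 σ bonds) has steric number 4: sp3.
C7: 4 σ bonds; 4 regions of electron density → sp3.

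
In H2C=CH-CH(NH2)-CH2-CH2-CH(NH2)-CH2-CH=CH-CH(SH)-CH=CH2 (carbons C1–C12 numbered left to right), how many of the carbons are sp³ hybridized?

6

C1: sp2
C2: sp2
C3: sp3 ✓
C4: sp3 ✓
C5: sp3 ✓
C6: sp3 ✓
C7: sp3 ✓
C8: sp2
C9: sp2
C10: sp3 ✓
C11: sp2
C12: sp2
C3, C4, C5, C6, C7, C10 → 6 sp3 carbons.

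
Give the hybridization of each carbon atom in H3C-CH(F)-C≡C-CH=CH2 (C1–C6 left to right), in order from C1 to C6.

C1 sp3, C2 sp3, C3 sp, C4 sp, C5 sp2, C6 sp2

C1 (4 σ bonds) has steric number 4: sp3.
C2 (4 σ bonds) has steric number 4: sp3.
C3 is sp: 2 σ bonds, plus two π bonds, 2 electron-density regions.
C4 — 2 σ bonds, plus two π bonds. Steric number 2, so sp.
C5: 3 σ bonds, plus one π bond; 3 regions of electron density → sp2.
C6: 3 σ bonds, plus one π bond — 3 electron domains, sp2.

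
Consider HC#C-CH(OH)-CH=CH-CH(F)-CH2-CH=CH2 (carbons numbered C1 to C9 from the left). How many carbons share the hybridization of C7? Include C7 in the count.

3

C7 is sp3 (only σ bonds).
C1: sp
C2: sp
C3: sp3 ✓
C4: sp2
C5: sp2
C6: sp3 ✓
C7: sp3 ✓
C8: sp2
C9: sp2
3 carbons are sp3.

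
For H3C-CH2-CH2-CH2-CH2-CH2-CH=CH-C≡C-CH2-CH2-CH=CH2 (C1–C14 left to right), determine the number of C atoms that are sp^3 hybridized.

C1: sp3 ✓
C2: sp3 ✓
C3: sp3 ✓
C4: sp3 ✓
C5: sp3 ✓
C6: sp3 ✓
C7: sp2
C8: sp2
C9: sp
C10: sp
C11: sp3 ✓
C12: sp3 ✓
C13: sp2
C14: sp2
C1, C2, C3, C4, C5, C6, C11, C12 → 8 sp3 carbons.

8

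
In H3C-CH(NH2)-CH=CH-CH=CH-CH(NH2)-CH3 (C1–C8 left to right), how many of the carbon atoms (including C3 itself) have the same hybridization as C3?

C3 is sp2 (one π bond).
C1: sp3
C2: sp3
C3: sp2 ✓
C4: sp2 ✓
C5: sp2 ✓
C6: sp2 ✓
C7: sp3
C8: sp3
4 carbons are sp2.

4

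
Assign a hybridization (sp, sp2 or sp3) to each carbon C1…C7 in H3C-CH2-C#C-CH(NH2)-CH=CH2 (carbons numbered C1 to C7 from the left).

C1 sp3, C2 sp3, C3 sp, C4 sp, C5 sp3, C6 sp2, C7 sp2

C1 (4 σ bonds) has steric number 4: sp3.
C2 is sp3: 4 σ bonds, 4 electron-density regions.
C3: 2 σ bonds, plus two π bonds; 2 regions of electron density → sp.
C4 (2 σ bonds, plus two π bonds) has steric number 2: sp.
C5 (4 σ bonds) has steric number 4: sp3.
C6 — 3 σ bonds, plus one π bond. Steric number 3, so sp2.
C7 carries 3 σ bonds, plus one π bond, giving a steric number of 3, so it is sp2.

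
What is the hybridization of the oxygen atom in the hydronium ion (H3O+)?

sp³

Three σ bonds + one lone pair = steric number 4 → sp3.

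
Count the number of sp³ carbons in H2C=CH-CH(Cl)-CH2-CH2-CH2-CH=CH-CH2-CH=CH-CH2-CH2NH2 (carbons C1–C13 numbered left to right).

C1: sp2
C2: sp2
C3: sp3 ✓
C4: sp3 ✓
C5: sp3 ✓
C6: sp3 ✓
C7: sp2
C8: sp2
C9: sp3 ✓
C10: sp2
C11: sp2
C12: sp3 ✓
C13: sp3 ✓
C3, C4, C5, C6, C9, C12, C13 → 7 sp3 carbons.

7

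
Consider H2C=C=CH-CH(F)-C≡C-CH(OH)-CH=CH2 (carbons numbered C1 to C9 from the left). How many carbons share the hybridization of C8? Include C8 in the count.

C8 is sp2 (one π bond).
C1: sp2 ✓
C2: sp
C3: sp2 ✓
C4: sp3
C5: sp
C6: sp
C7: sp3
C8: sp2 ✓
C9: sp2 ✓
4 carbons are sp2.

4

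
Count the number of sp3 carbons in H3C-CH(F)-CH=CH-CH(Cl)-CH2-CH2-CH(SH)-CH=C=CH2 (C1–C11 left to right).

C1: sp3 ✓
C2: sp3 ✓
C3: sp2
C4: sp2
C5: sp3 ✓
C6: sp3 ✓
C7: sp3 ✓
C8: sp3 ✓
C9: sp2
C10: sp
C11: sp2
C1, C2, C5, C6, C7, C8 → 6 sp3 carbons.

6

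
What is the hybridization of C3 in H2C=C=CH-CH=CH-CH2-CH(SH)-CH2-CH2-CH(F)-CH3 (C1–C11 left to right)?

C3 (3 σ bonds, plus one π bond) has steric number 3: sp2.

sp²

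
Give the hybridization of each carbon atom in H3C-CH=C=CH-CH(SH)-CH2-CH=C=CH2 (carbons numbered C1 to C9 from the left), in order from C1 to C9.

C1 is sp3: 4 σ bonds, 4 electron-density regions.
C2 (3 σ bonds, plus one π bond) has steric number 3: sp2.
C3 — 2 σ bonds, plus two π bonds. Steric number 2, so sp.
C4 (3 σ bonds, plus one π bond) has steric number 3: sp2.
C5: 4 σ bonds — 4 electron domains, sp3.
C6 (4 σ bonds) has steric number 4: sp3.
C7: 3 σ bonds, plus one π bond; 3 regions of electron density → sp2.
C8 has 2 σ bonds, plus two π bonds: steric number 2 → sp.
C9: 3 σ bonds, plus one π bond; 3 regions of electron density → sp2.

C1 sp3, C2 sp2, C3 sp, C4 sp2, C5 sp3, C6 sp3, C7 sp2, C8 sp, C9 sp2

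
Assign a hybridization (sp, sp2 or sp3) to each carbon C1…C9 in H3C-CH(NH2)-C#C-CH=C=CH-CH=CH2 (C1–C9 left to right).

C1 sp3, C2 sp3, C3 sp, C4 sp, C5 sp2, C6 sp, C7 sp2, C8 sp2, C9 sp2

C1: 4 σ bonds — 4 electron domains, sp3.
C2: 4 σ bonds; 4 regions of electron density → sp3.
C3 carries 2 σ bonds, plus two π bonds, giving a steric number of 2, so it is sp.
C4: 2 σ bonds, plus two π bonds; 2 regions of electron density → sp.
C5 has 3 σ bonds, plus one π bond: steric number 3 → sp2.
C6 has 2 σ bonds, plus two π bonds: steric number 2 → sp.
C7: 3 σ bonds, plus one π bond — 3 electron domains, sp2.
C8 — 3 σ bonds, plus one π bond. Steric number 3, so sp2.
C9 is sp2: 3 σ bonds, plus one π bond, 3 electron-density regions.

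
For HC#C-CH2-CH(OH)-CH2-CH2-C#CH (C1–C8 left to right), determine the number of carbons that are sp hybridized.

4

C1: sp ✓
C2: sp ✓
C3: sp3
C4: sp3
C5: sp3
C6: sp3
C7: sp ✓
C8: sp ✓
C1, C2, C7, C8 → 4 sp carbons.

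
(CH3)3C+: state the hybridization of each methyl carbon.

Each methyl carbon: 4 σ bonds; 4 regions of electron density → sp3.

sp^3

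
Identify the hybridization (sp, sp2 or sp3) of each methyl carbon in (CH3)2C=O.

sp^3

Each methyl carbon — 4 σ bonds. Steric number 4, so sp3.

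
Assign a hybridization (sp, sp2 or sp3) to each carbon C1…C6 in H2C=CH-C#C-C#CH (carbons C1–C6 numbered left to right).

C1 sp2, C2 sp2, C3 sp, C4 sp, C5 sp, C6 sp

C1: 3 σ bonds, plus one π bond; 3 regions of electron density → sp2.
C2: 3 σ bonds, plus one π bond — 3 electron domains, sp2.
C3 (2 σ bonds, plus two π bonds) has steric number 2: sp.
C4 carries 2 σ bonds, plus two π bonds, giving a steric number of 2, so it is sp.
C5 — 2 σ bonds, plus two π bonds. Steric number 2, so sp.
C6 carries 2 σ bonds, plus two π bonds, giving a steric number of 2, so it is sp.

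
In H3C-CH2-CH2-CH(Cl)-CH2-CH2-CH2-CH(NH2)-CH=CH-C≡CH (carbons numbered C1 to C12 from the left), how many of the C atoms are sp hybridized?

C1: sp3
C2: sp3
C3: sp3
C4: sp3
C5: sp3
C6: sp3
C7: sp3
C8: sp3
C9: sp2
C10: sp2
C11: sp ✓
C12: sp ✓
C11, C12 → 2 sp carbons.

2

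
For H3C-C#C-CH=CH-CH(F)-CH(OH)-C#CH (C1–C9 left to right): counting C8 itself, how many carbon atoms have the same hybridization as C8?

4

C8 is sp (two π bonds).
C1: sp3
C2: sp ✓
C3: sp ✓
C4: sp2
C5: sp2
C6: sp3
C7: sp3
C8: sp ✓
C9: sp ✓
4 carbons are sp.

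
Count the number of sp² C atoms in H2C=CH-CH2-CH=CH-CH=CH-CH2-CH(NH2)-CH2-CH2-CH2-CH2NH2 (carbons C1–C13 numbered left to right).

C1: sp2 ✓
C2: sp2 ✓
C3: sp3
C4: sp2 ✓
C5: sp2 ✓
C6: sp2 ✓
C7: sp2 ✓
C8: sp3
C9: sp3
C10: sp3
C11: sp3
C12: sp3
C13: sp3
C1, C2, C4, C5, C6, C7 → 6 sp2 carbons.

6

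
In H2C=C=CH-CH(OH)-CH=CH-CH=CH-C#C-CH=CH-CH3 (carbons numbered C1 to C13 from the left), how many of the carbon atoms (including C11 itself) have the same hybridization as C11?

C11 is sp2 (one π bond).
C1: sp2 ✓
C2: sp
C3: sp2 ✓
C4: sp3
C5: sp2 ✓
C6: sp2 ✓
C7: sp2 ✓
C8: sp2 ✓
C9: sp
C10: sp
C11: sp2 ✓
C12: sp2 ✓
C13: sp3
8 carbons are sp2.

8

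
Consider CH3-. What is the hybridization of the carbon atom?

Three σ bonds + one lone pair = steric number 4 → sp3, pyramidal.

sp³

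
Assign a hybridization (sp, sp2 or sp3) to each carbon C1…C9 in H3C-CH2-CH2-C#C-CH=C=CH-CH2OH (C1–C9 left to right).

C1 sp3, C2 sp3, C3 sp3, C4 sp, C5 sp, C6 sp2, C7 sp, C8 sp2, C9 sp3

C1: 4 σ bonds — 4 electron domains, sp3.
C2: 4 σ bonds — 4 electron domains, sp3.
C3 is sp3: 4 σ bonds, 4 electron-density regions.
C4: 2 σ bonds, plus two π bonds; 2 regions of electron density → sp.
C5 — 2 σ bonds, plus two π bonds. Steric number 2, so sp.
C6 is sp2: 3 σ bonds, plus one π bond, 3 electron-density regions.
C7 — 2 σ bonds, plus two π bonds. Steric number 2, so sp.
C8: 3 σ bonds, plus one π bond; 3 regions of electron density → sp2.
C9 is sp3: 4 σ bonds, 4 electron-density regions.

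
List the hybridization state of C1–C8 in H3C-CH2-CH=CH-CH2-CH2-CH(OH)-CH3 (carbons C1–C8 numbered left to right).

C1 sp3, C2 sp3, C3 sp2, C4 sp2, C5 sp3, C6 sp3, C7 sp3, C8 sp3

C1 (4 σ bonds) has steric number 4: sp3.
C2 carries 4 σ bonds, giving a steric number of 4, so it is sp3.
C3 has 3 σ bonds, plus one π bond: steric number 3 → sp2.
C4: 3 σ bonds, plus one π bond; 3 regions of electron density → sp2.
C5: 4 σ bonds — 4 electron domains, sp3.
C6: 4 σ bonds; 4 regions of electron density → sp3.
C7 has 4 σ bonds: steric number 4 → sp3.
C8 carries 4 σ bonds, giving a steric number of 4, so it is sp3.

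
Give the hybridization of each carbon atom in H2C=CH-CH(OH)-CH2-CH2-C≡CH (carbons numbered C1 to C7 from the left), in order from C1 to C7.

C1 sp2, C2 sp2, C3 sp3, C4 sp3, C5 sp3, C6 sp, C7 sp

C1: 3 σ bonds, plus one π bond; 3 regions of electron density → sp2.
C2 carries 3 σ bonds, plus one π bond, giving a steric number of 3, so it is sp2.
C3: 4 σ bonds — 4 electron domains, sp3.
C4 (4 σ bonds) has steric number 4: sp3.
C5 — 4 σ bonds. Steric number 4, so sp3.
C6 (2 σ bonds, plus two π bonds) has steric number 2: sp.
C7 has 2 σ bonds, plus two π bonds: steric number 2 → sp.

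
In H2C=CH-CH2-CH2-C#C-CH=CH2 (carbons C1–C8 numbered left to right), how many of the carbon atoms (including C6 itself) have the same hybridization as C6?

2

C6 is sp (two π bonds).
C1: sp2
C2: sp2
C3: sp3
C4: sp3
C5: sp ✓
C6: sp ✓
C7: sp2
C8: sp2
2 carbons are sp.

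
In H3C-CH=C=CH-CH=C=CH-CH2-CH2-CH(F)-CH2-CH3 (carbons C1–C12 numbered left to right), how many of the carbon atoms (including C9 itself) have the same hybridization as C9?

6

C9 is sp3 (only σ bonds).
C1: sp3 ✓
C2: sp2
C3: sp
C4: sp2
C5: sp2
C6: sp
C7: sp2
C8: sp3 ✓
C9: sp3 ✓
C10: sp3 ✓
C11: sp3 ✓
C12: sp3 ✓
6 carbons are sp3.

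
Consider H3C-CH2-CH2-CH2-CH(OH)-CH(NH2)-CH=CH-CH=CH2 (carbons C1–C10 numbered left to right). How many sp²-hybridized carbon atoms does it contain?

C1: sp3
C2: sp3
C3: sp3
C4: sp3
C5: sp3
C6: sp3
C7: sp2 ✓
C8: sp2 ✓
C9: sp2 ✓
C10: sp2 ✓
C7, C8, C9, C10 → 4 sp2 carbons.

4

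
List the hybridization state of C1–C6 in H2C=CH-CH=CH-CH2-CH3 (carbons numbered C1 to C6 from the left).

C1 is sp2: 3 σ bonds, plus one π bond, 3 electron-density regions.
C2 is sp2: 3 σ bonds, plus one π bond, 3 electron-density regions.
C3 has 3 σ bonds, plus one π bond: steric number 3 → sp2.
C4: 3 σ bonds, plus one π bond — 3 electron domains, sp2.
C5 has 4 σ bonds: steric number 4 → sp3.
C6 is sp3: 4 σ bonds, 4 electron-density regions.

C1 sp2, C2 sp2, C3 sp2, C4 sp2, C5 sp3, C6 sp3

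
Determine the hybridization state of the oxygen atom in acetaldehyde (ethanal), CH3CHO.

The oxygen atom is sp2: 1 σ bond and 2 lone pairs, plus one π bond, 3 electron-density regions.

sp2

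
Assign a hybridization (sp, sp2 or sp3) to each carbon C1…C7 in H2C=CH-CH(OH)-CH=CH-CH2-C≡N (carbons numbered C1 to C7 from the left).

C1 — 3 σ bonds, plus one π bond. Steric number 3, so sp2.
C2 — 3 σ bonds, plus one π bond. Steric number 3, so sp2.
C3 (4 σ bonds) has steric number 4: sp3.
C4 carries 3 σ bonds, plus one π bond, giving a steric number of 3, so it is sp2.
C5 is sp2: 3 σ bonds, plus one π bond, 3 electron-density regions.
C6 — 4 σ bonds. Steric number 4, so sp3.
C7: 2 σ bonds, plus two π bonds; 2 regions of electron density → sp.

C1 sp2, C2 sp2, C3 sp3, C4 sp2, C5 sp2, C6 sp3, C7 sp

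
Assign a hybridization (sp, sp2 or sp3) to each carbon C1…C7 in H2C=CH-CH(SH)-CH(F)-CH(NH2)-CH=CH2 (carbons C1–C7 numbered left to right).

C1 sp2, C2 sp2, C3 sp3, C4 sp3, C5 sp3, C6 sp2, C7 sp2

C1 (3 σ bonds, plus one π bond) has steric number 3: sp2.
C2 (3 σ bonds, plus one π bond) has steric number 3: sp2.
C3: 4 σ bonds; 4 regions of electron density → sp3.
C4 — 4 σ bonds. Steric number 4, so sp3.
C5 — 4 σ bonds. Steric number 4, so sp3.
C6 — 3 σ bonds, plus one π bond. Steric number 3, so sp2.
C7 has 3 σ bonds, plus one π bond: steric number 3 → sp2.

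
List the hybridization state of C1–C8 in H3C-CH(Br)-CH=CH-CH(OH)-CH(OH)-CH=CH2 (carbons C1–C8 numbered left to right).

C1 sp3, C2 sp3, C3 sp2, C4 sp2, C5 sp3, C6 sp3, C7 sp2, C8 sp2

C1 is sp3: 4 σ bonds, 4 electron-density regions.
C2 is sp3: 4 σ bonds, 4 electron-density regions.
C3 — 3 σ bonds, plus one π bond. Steric number 3, so sp2.
C4 has 3 σ bonds, plus one π bond: steric number 3 → sp2.
C5: 4 σ bonds; 4 regions of electron density → sp3.
C6 carries 4 σ bonds, giving a steric number of 4, so it is sp3.
C7 (3 σ bonds, plus one π bond) has steric number 3: sp2.
C8: 3 σ bonds, plus one π bond — 3 electron domains, sp2.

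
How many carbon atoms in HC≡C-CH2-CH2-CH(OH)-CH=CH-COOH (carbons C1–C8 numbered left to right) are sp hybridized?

2

C1: sp ✓
C2: sp ✓
C3: sp3
C4: sp3
C5: sp3
C6: sp2
C7: sp2
C8: sp2
C1, C2 → 2 sp carbons.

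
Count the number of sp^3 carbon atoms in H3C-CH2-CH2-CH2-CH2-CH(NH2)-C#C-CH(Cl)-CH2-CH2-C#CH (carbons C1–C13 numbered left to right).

C1: sp3 ✓
C2: sp3 ✓
C3: sp3 ✓
C4: sp3 ✓
C5: sp3 ✓
C6: sp3 ✓
C7: sp
C8: sp
C9: sp3 ✓
C10: sp3 ✓
C11: sp3 ✓
C12: sp
C13: sp
C1, C2, C3, C4, C5, C6, C9, C10, C11 → 9 sp3 carbons.

9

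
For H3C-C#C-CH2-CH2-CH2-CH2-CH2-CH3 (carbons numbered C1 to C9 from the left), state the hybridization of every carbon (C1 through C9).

C1: 4 σ bonds; 4 regions of electron density → sp3.
C2: 2 σ bonds, plus two π bonds; 2 regions of electron density → sp.
C3 carries 2 σ bonds, plus two π bonds, giving a steric number of 2, so it is sp.
C4: 4 σ bonds — 4 electron domains, sp3.
C5 (4 σ bonds) has steric number 4: sp3.
C6 carries 4 σ bonds, giving a steric number of 4, so it is sp3.
C7 carries 4 σ bonds, giving a steric number of 4, so it is sp3.
C8 has 4 σ bonds: steric number 4 → sp3.
C9 carries 4 σ bonds, giving a steric number of 4, so it is sp3.

C1 sp3, C2 sp, C3 sp, C4 sp3, C5 sp3, C6 sp3, C7 sp3, C8 sp3, C9 sp3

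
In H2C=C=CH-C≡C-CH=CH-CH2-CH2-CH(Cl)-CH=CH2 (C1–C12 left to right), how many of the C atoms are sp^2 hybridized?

6

C1: sp2 ✓
C2: sp
C3: sp2 ✓
C4: sp
C5: sp
C6: sp2 ✓
C7: sp2 ✓
C8: sp3
C9: sp3
C10: sp3
C11: sp2 ✓
C12: sp2 ✓
C1, C3, C6, C7, C11, C12 → 6 sp2 carbons.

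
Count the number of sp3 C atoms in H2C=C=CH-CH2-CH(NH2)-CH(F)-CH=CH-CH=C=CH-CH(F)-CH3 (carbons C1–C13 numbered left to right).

C1: sp2
C2: sp
C3: sp2
C4: sp3 ✓
C5: sp3 ✓
C6: sp3 ✓
C7: sp2
C8: sp2
C9: sp2
C10: sp
C11: sp2
C12: sp3 ✓
C13: sp3 ✓
C4, C5, C6, C12, C13 → 5 sp3 carbons.

5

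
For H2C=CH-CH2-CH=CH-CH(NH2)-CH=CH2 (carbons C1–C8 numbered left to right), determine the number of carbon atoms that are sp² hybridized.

C1: sp2 ✓
C2: sp2 ✓
C3: sp3
C4: sp2 ✓
C5: sp2 ✓
C6: sp3
C7: sp2 ✓
C8: sp2 ✓
C1, C2, C4, C5, C7, C8 → 6 sp2 carbons.

6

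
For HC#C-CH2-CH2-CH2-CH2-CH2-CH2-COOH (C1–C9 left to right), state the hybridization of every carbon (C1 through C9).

C1 is sp: 2 σ bonds, plus two π bonds, 2 electron-density regions.
C2 — 2 σ bonds, plus two π bonds. Steric number 2, so sp.
C3 has 4 σ bonds: steric number 4 → sp3.
C4 has 4 σ bonds: steric number 4 → sp3.
C5 has 4 σ bonds: steric number 4 → sp3.
C6: 4 σ bonds — 4 electron domains, sp3.
C7: 4 σ bonds — 4 electron domains, sp3.
C8: 4 σ bonds; 4 regions of electron density → sp3.
C9 carries 3 σ bonds, plus one π bond, giving a steric number of 3, so it is sp2.

C1 sp, C2 sp, C3 sp3, C4 sp3, C5 sp3, C6 sp3, C7 sp3, C8 sp3, C9 sp2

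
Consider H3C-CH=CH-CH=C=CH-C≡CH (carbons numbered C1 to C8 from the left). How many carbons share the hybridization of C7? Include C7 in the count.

3

C7 is sp (two π bonds).
C1: sp3
C2: sp2
C3: sp2
C4: sp2
C5: sp ✓
C6: sp2
C7: sp ✓
C8: sp ✓
3 carbons are sp.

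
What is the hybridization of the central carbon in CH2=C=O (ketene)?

The central carbon: 2 σ bonds, plus two π bonds; 2 regions of electron density → sp.

sp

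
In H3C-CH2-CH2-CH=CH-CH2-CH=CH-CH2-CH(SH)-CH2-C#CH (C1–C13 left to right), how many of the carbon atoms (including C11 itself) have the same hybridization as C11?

C11 is sp3 (only σ bonds).
C1: sp3 ✓
C2: sp3 ✓
C3: sp3 ✓
C4: sp2
C5: sp2
C6: sp3 ✓
C7: sp2
C8: sp2
C9: sp3 ✓
C10: sp3 ✓
C11: sp3 ✓
C12: sp
C13: sp
7 carbons are sp3.

7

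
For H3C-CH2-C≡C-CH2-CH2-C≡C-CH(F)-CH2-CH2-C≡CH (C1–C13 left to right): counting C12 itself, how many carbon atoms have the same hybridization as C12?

6

C12 is sp (two π bonds).
C1: sp3
C2: sp3
C3: sp ✓
C4: sp ✓
C5: sp3
C6: sp3
C7: sp ✓
C8: sp ✓
C9: sp3
C10: sp3
C11: sp3
C12: sp ✓
C13: sp ✓
6 carbons are sp.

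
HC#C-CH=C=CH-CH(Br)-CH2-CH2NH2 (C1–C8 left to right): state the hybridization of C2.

C2 (2 σ bonds, plus two π bonds) has steric number 2: sp.

sp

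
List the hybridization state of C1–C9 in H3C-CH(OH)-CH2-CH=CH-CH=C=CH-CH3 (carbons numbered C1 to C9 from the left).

C1: 4 σ bonds — 4 electron domains, sp3.
C2: 4 σ bonds — 4 electron domains, sp3.
C3 (4 σ bonds) has steric number 4: sp3.
C4 (3 σ bonds, plus one π bond) has steric number 3: sp2.
C5 is sp2: 3 σ bonds, plus one π bond, 3 electron-density regions.
C6 (3 σ bonds, plus one π bond) has steric number 3: sp2.
C7 carries 2 σ bonds, plus two π bonds, giving a steric number of 2, so it is sp.
C8: 3 σ bonds, plus one π bond — 3 electron domains, sp2.
C9 is sp3: 4 σ bonds, 4 electron-density regions.

C1 sp3, C2 sp3, C3 sp3, C4 sp2, C5 sp2, C6 sp2, C7 sp, C8 sp2, C9 sp3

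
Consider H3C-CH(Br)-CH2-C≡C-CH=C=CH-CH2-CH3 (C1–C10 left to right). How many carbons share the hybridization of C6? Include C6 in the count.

2

C6 is sp2 (one π bond).
C1: sp3
C2: sp3
C3: sp3
C4: sp
C5: sp
C6: sp2 ✓
C7: sp
C8: sp2 ✓
C9: sp3
C10: sp3
2 carbons are sp2.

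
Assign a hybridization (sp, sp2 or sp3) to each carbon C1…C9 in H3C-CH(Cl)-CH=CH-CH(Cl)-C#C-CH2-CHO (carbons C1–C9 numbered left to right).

C1 has 4 σ bonds: steric number 4 → sp3.
C2: 4 σ bonds — 4 electron domains, sp3.
C3: 3 σ bonds, plus one π bond — 3 electron domains, sp2.
C4 (3 σ bonds, plus one π bond) has steric number 3: sp2.
C5 (4 σ bonds) has steric number 4: sp3.
C6 (2 σ bonds, plus two π bonds) has steric number 2: sp.
C7: 2 σ bonds, plus two π bonds — 2 electron domains, sp.
C8 — 4 σ bonds. Steric number 4, so sp3.
C9: 3 σ bonds, plus one π bond — 3 electron domains, sp2.

C1 sp3, C2 sp3, C3 sp2, C4 sp2, C5 sp3, C6 sp, C7 sp, C8 sp3, C9 sp2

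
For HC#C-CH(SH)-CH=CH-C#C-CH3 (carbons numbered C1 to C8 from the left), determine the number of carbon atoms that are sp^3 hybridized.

2

C1: sp
C2: sp
C3: sp3 ✓
C4: sp2
C5: sp2
C6: sp
C7: sp
C8: sp3 ✓
C3, C8 → 2 sp3 carbons.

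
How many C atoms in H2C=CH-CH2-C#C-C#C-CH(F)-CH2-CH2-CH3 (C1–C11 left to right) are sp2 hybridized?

2

C1: sp2 ✓
C2: sp2 ✓
C3: sp3
C4: sp
C5: sp
C6: sp
C7: sp
C8: sp3
C9: sp3
C10: sp3
C11: sp3
C1, C2 → 2 sp2 carbons.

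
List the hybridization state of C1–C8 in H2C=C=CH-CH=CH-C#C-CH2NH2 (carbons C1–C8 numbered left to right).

C1 (3 σ bonds, plus one π bond) has steric number 3: sp2.
C2: 2 σ bonds, plus two π bonds; 2 regions of electron density → sp.
C3 — 3 σ bonds, plus one π bond. Steric number 3, so sp2.
C4 is sp2: 3 σ bonds, plus one π bond, 3 electron-density regions.
C5 has 3 σ bonds, plus one π bond: steric number 3 → sp2.
C6: 2 σ bonds, plus two π bonds; 2 regions of electron density → sp.
C7 (2 σ bonds, plus two π bonds) has steric number 2: sp.
C8 carries 4 σ bonds, giving a steric number of 4, so it is sp3.

C1 sp2, C2 sp, C3 sp2, C4 sp2, C5 sp2, C6 sp, C7 sp, C8 sp3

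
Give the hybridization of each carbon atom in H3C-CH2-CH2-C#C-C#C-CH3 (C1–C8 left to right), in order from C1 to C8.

C1 sp3, C2 sp3, C3 sp3, C4 sp, C5 sp, C6 sp, C7 sp, C8 sp3

C1 — 4 σ bonds. Steric number 4, so sp3.
C2 — 4 σ bonds. Steric number 4, so sp3.
C3 has 4 σ bonds: steric number 4 → sp3.
C4 — 2 σ bonds, plus two π bonds. Steric number 2, so sp.
C5 carries 2 σ bonds, plus two π bonds, giving a steric number of 2, so it is sp.
C6 is sp: 2 σ bonds, plus two π bonds, 2 electron-density regions.
C7: 2 σ bonds, plus two π bonds; 2 regions of electron density → sp.
C8 has 4 σ bonds: steric number 4 → sp3.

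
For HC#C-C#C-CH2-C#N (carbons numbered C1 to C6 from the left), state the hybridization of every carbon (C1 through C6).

C1: 2 σ bonds, plus two π bonds — 2 electron domains, sp.
C2 (2 σ bonds, plus two π bonds) has steric number 2: sp.
C3 — 2 σ bonds, plus two π bonds. Steric number 2, so sp.
C4 carries 2 σ bonds, plus two π bonds, giving a steric number of 2, so it is sp.
C5 is sp3: 4 σ bonds, 4 electron-density regions.
C6 has 2 σ bonds, plus two π bonds: steric number 2 → sp.

C1 sp, C2 sp, C3 sp, C4 sp, C5 sp3, C6 sp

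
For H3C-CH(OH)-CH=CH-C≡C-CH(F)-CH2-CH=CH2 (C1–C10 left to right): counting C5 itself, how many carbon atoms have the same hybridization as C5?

2

C5 is sp (two π bonds).
C1: sp3
C2: sp3
C3: sp2
C4: sp2
C5: sp ✓
C6: sp ✓
C7: sp3
C8: sp3
C9: sp2
C10: sp2
2 carbons are sp.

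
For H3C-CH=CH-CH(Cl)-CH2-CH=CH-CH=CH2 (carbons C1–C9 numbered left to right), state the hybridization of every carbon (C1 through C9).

C1 is sp3: 4 σ bonds, 4 electron-density regions.
C2 has 3 σ bonds, plus one π bond: steric number 3 → sp2.
C3 — 3 σ bonds, plus one π bond. Steric number 3, so sp2.
C4 (4 σ bonds) has steric number 4: sp3.
C5: 4 σ bonds — 4 electron domains, sp3.
C6 carries 3 σ bonds, plus one π bond, giving a steric number of 3, so it is sp2.
C7 (3 σ bonds, plus one π bond) has steric number 3: sp2.
C8: 3 σ bonds, plus one π bond; 3 regions of electron density → sp2.
C9 — 3 σ bonds, plus one π bond. Steric number 3, so sp2.

C1 sp3, C2 sp2, C3 sp2, C4 sp3, C5 sp3, C6 sp2, C7 sp2, C8 sp2, C9 sp2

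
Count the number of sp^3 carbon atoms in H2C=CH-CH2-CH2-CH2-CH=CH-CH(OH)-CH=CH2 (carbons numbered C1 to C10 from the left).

4

C1: sp2
C2: sp2
C3: sp3 ✓
C4: sp3 ✓
C5: sp3 ✓
C6: sp2
C7: sp2
C8: sp3 ✓
C9: sp2
C10: sp2
C3, C4, C5, C8 → 4 sp3 carbons.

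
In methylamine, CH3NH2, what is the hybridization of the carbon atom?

sp3

The carbon atom has 4 σ bonds: steric number 4 → sp3.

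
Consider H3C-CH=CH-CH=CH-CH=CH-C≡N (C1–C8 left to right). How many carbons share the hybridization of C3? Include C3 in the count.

C3 is sp2 (one π bond).
C1: sp3
C2: sp2 ✓
C3: sp2 ✓
C4: sp2 ✓
C5: sp2 ✓
C6: sp2 ✓
C7: sp2 ✓
C8: sp
6 carbons are sp2.

6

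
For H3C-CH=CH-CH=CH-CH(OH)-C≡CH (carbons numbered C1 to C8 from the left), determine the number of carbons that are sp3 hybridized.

C1: sp3 ✓
C2: sp2
C3: sp2
C4: sp2
C5: sp2
C6: sp3 ✓
C7: sp
C8: sp
C1, C6 → 2 sp3 carbons.

2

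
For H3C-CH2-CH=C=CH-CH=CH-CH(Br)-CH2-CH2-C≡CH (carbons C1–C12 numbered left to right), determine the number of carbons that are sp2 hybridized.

4

C1: sp3
C2: sp3
C3: sp2 ✓
C4: sp
C5: sp2 ✓
C6: sp2 ✓
C7: sp2 ✓
C8: sp3
C9: sp3
C10: sp3
C11: sp
C12: sp
C3, C5, C6, C7 → 4 sp2 carbons.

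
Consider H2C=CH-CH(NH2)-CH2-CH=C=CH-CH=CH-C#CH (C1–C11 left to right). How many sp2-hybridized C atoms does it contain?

C1: sp2 ✓
C2: sp2 ✓
C3: sp3
C4: sp3
C5: sp2 ✓
C6: sp
C7: sp2 ✓
C8: sp2 ✓
C9: sp2 ✓
C10: sp
C11: sp
C1, C2, C5, C7, C8, C9 → 6 sp2 carbons.

6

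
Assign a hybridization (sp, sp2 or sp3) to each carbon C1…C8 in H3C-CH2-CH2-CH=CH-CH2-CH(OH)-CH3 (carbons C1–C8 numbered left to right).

C1 sp3, C2 sp3, C3 sp3, C4 sp2, C5 sp2, C6 sp3, C7 sp3, C8 sp3

C1: 4 σ bonds; 4 regions of electron density → sp3.
C2: 4 σ bonds; 4 regions of electron density → sp3.
C3 — 4 σ bonds. Steric number 4, so sp3.
C4 is sp2: 3 σ bonds, plus one π bond, 3 electron-density regions.
C5 has 3 σ bonds, plus one π bond: steric number 3 → sp2.
C6: 4 σ bonds — 4 electron domains, sp3.
C7 is sp3: 4 σ bonds, 4 electron-density regions.
C8 has 4 σ bonds: steric number 4 → sp3.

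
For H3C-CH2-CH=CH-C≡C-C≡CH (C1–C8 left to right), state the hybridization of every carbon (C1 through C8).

C1 is sp3: 4 σ bonds, 4 electron-density regions.
C2 is sp3: 4 σ bonds, 4 electron-density regions.
C3 carries 3 σ bonds, plus one π bond, giving a steric number of 3, so it is sp2.
C4: 3 σ bonds, plus one π bond; 3 regions of electron density → sp2.
C5: 2 σ bonds, plus two π bonds; 2 regions of electron density → sp.
C6 is sp: 2 σ bonds, plus two π bonds, 2 electron-density regions.
C7: 2 σ bonds, plus two π bonds — 2 electron domains, sp.
C8 is sp: 2 σ bonds, plus two π bonds, 2 electron-density regions.

C1 sp3, C2 sp3, C3 sp2, C4 sp2, C5 sp, C6 sp, C7 sp, C8 sp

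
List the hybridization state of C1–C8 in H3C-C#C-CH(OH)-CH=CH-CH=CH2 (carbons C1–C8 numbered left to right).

C1 carries 4 σ bonds, giving a steric number of 4, so it is sp3.
C2: 2 σ bonds, plus two π bonds — 2 electron domains, sp.
C3 carries 2 σ bonds, plus two π bonds, giving a steric number of 2, so it is sp.
C4 carries 4 σ bonds, giving a steric number of 4, so it is sp3.
C5 (3 σ bonds, plus one π bond) has steric number 3: sp2.
C6 has 3 σ bonds, plus one π bond: steric number 3 → sp2.
C7: 3 σ bonds, plus one π bond; 3 regions of electron density → sp2.
C8 (3 σ bonds, plus one π bond) has steric number 3: sp2.

C1 sp3, C2 sp, C3 sp, C4 sp3, C5 sp2, C6 sp2, C7 sp2, C8 sp2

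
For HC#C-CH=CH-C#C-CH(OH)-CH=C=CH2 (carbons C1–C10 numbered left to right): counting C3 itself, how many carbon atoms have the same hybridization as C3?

C3 is sp2 (one π bond).
C1: sp
C2: sp
C3: sp2 ✓
C4: sp2 ✓
C5: sp
C6: sp
C7: sp3
C8: sp2 ✓
C9: sp
C10: sp2 ✓
4 carbons are sp2.

4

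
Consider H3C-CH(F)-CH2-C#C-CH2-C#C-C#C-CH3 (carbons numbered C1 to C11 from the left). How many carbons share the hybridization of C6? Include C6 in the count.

C6 is sp3 (only σ bonds).
C1: sp3 ✓
C2: sp3 ✓
C3: sp3 ✓
C4: sp
C5: sp
C6: sp3 ✓
C7: sp
C8: sp
C9: sp
C10: sp
C11: sp3 ✓
5 carbons are sp3.

5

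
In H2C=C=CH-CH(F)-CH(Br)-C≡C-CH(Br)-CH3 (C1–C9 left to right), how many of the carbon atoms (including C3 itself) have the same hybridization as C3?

2

C3 is sp2 (one π bond).
C1: sp2 ✓
C2: sp
C3: sp2 ✓
C4: sp3
C5: sp3
C6: sp
C7: sp
C8: sp3
C9: sp3
2 carbons are sp2.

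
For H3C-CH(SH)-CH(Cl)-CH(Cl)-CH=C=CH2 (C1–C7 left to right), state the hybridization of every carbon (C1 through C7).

C1: 4 σ bonds; 4 regions of electron density → sp3.
C2: 4 σ bonds — 4 electron domains, sp3.
C3 is sp3: 4 σ bonds, 4 electron-density regions.
C4 carries 4 σ bonds, giving a steric number of 4, so it is sp3.
C5: 3 σ bonds, plus one π bond — 3 electron domains, sp2.
C6 has 2 σ bonds, plus two π bonds: steric number 2 → sp.
C7 — 3 σ bonds, plus one π bond. Steric number 3, so sp2.

C1 sp3, C2 sp3, C3 sp3, C4 sp3, C5 sp2, C6 sp, C7 sp2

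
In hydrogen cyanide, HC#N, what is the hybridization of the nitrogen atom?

sp

The nitrogen atom — 1 σ bond and 1 lone pair, plus two π bonds. Steric number 2, so sp.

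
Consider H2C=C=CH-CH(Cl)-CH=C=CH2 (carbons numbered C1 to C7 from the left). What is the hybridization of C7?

sp^2

C7: 3 σ bonds, plus one π bond; 3 regions of electron density → sp2.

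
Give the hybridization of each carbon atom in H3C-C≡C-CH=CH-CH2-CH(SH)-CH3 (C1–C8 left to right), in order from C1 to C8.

C1 sp3, C2 sp, C3 sp, C4 sp2, C5 sp2, C6 sp3, C7 sp3, C8 sp3

C1: 4 σ bonds; 4 regions of electron density → sp3.
C2: 2 σ bonds, plus two π bonds; 2 regions of electron density → sp.
C3: 2 σ bonds, plus two π bonds — 2 electron domains, sp.
C4 is sp2: 3 σ bonds, plus one π bond, 3 electron-density regions.
C5: 3 σ bonds, plus one π bond — 3 electron domains, sp2.
C6: 4 σ bonds — 4 electron domains, sp3.
C7 carries 4 σ bonds, giving a steric number of 4, so it is sp3.
C8 (4 σ bonds) has steric number 4: sp3.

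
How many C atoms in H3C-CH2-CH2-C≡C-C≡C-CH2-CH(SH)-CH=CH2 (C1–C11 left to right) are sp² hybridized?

2

C1: sp3
C2: sp3
C3: sp3
C4: sp
C5: sp
C6: sp
C7: sp
C8: sp3
C9: sp3
C10: sp2 ✓
C11: sp2 ✓
C10, C11 → 2 sp2 carbons.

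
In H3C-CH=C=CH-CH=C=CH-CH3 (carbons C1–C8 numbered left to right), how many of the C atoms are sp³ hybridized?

2

C1: sp3 ✓
C2: sp2
C3: sp
C4: sp2
C5: sp2
C6: sp
C7: sp2
C8: sp3 ✓
C1, C8 → 2 sp3 carbons.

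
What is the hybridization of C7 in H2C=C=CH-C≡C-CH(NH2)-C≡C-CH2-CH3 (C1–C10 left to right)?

C7 is sp: 2 σ bonds, plus two π bonds, 2 electron-density regions.

sp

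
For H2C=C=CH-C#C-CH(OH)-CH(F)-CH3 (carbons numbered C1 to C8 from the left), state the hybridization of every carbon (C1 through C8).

C1 sp2, C2 sp, C3 sp2, C4 sp, C5 sp, C6 sp3, C7 sp3, C8 sp3

C1: 3 σ bonds, plus one π bond — 3 electron domains, sp2.
C2: 2 σ bonds, plus two π bonds — 2 electron domains, sp.
C3 is sp2: 3 σ bonds, plus one π bond, 3 electron-density regions.
C4 — 2 σ bonds, plus two π bonds. Steric number 2, so sp.
C5 carries 2 σ bonds, plus two π bonds, giving a steric number of 2, so it is sp.
C6 — 4 σ bonds. Steric number 4, so sp3.
C7: 4 σ bonds — 4 electron domains, sp3.
C8 — 4 σ bonds. Steric number 4, so sp3.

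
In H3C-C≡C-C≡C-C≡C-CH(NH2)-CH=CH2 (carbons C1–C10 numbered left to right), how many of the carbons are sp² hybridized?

2

C1: sp3
C2: sp
C3: sp
C4: sp
C5: sp
C6: sp
C7: sp
C8: sp3
C9: sp2 ✓
C10: sp2 ✓
C9, C10 → 2 sp2 carbons.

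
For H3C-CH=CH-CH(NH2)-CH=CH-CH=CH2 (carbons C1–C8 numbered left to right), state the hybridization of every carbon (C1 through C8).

C1 sp3, C2 sp2, C3 sp2, C4 sp3, C5 sp2, C6 sp2, C7 sp2, C8 sp2

C1 carries 4 σ bonds, giving a steric number of 4, so it is sp3.
C2 is sp2: 3 σ bonds, plus one π bond, 3 electron-density regions.
C3 has 3 σ bonds, plus one π bond: steric number 3 → sp2.
C4 carries 4 σ bonds, giving a steric number of 4, so it is sp3.
C5: 3 σ bonds, plus one π bond; 3 regions of electron density → sp2.
C6 — 3 σ bonds, plus one π bond. Steric number 3, so sp2.
C7: 3 σ bonds, plus one π bond; 3 regions of electron density → sp2.
C8 has 3 σ bonds, plus one π bond: steric number 3 → sp2.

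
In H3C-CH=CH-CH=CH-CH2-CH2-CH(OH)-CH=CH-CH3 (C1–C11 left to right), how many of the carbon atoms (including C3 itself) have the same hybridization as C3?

C3 is sp2 (one π bond).
C1: sp3
C2: sp2 ✓
C3: sp2 ✓
C4: sp2 ✓
C5: sp2 ✓
C6: sp3
C7: sp3
C8: sp3
C9: sp2 ✓
C10: sp2 ✓
C11: sp3
6 carbons are sp2.

6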